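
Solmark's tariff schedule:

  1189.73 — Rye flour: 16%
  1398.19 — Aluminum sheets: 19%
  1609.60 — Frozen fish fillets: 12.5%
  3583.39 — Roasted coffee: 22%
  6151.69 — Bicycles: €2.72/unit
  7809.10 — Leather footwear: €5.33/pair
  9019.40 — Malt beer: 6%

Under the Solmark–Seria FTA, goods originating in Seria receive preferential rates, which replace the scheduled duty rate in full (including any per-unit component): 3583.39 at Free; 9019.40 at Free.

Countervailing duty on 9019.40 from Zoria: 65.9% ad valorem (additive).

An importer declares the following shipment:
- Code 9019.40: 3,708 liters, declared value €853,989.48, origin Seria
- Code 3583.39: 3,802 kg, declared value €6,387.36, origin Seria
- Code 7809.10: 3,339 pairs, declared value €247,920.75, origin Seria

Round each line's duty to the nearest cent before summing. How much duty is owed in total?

Line 1 (9019.40, Seria, 3,708 liters, €853,989.48):
Base rate for 9019.40 is 6%.
Origin Seria qualifies under the Solmark–Seria agreement and 9019.40 is covered: preferential rate Free applies instead.
The additional-duty order on 9019.40 targets Zoria, not Seria; it does not apply.
Duty = €853,989.48 × 0% = €0.00.
Line 2 (3583.39, Seria, 3,802 kg, €6,387.36):
Base rate for 3583.39 is 22%.
Origin Seria qualifies under the Solmark–Seria agreement and 3583.39 is covered: preferential rate Free applies instead.
Duty = €6,387.36 × 0% = €0.00.
Line 3 (7809.10, Seria, 3,339 pairs, €247,920.75):
Base rate for 7809.10 is €5.33/pair.
Origin Seria is the FTA partner but 7809.10 is not on the preference list; base rate stands.
Duty = 3,339 × €5.33 = €17,796.87.
Total = €0.00 + €0.00 + €17,796.87 = €17,796.87.

€17,796.87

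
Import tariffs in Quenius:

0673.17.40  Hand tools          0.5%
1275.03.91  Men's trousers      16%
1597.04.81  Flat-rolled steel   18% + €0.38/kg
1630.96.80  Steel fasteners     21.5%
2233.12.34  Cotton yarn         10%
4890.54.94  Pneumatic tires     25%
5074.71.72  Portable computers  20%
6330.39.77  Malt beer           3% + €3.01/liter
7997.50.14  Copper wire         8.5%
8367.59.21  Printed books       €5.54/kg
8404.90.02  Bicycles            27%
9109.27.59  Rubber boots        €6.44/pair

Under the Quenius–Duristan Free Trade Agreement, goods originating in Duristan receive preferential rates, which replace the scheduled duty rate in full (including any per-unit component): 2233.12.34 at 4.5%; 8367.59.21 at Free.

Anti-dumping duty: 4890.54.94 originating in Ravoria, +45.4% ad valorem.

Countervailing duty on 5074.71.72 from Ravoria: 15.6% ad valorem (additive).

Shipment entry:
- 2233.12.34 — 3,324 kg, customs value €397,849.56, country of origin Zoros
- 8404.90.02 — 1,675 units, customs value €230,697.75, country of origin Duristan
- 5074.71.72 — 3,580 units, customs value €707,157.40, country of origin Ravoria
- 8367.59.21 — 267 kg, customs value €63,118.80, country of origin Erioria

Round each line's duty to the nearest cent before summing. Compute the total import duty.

Line 1 (2233.12.34, Zoros, 3,324 kg, €397,849.56):
Base rate for 2233.12.34 is 10%.
2233.12.34 has an FTA preferential rate, but origin Zoros is not Duristan; base rate stands.
Duty = €397,849.56 × 10% = €39,784.96.
Line 2 (8404.90.02, Duristan, 1,675 units, €230,697.75):
Base rate for 8404.90.02 is 27%.
Origin Duristan is the FTA partner but 8404.90.02 is not on the preference list; base rate stands.
Duty = €230,697.75 × 27% = €62,288.39.
Line 3 (5074.71.72, Ravoria, 3,580 units, €707,157.40):
Base rate for 5074.71.72 is 20%.
Additional duty on 5074.71.72 from Ravoria: +15.6%. Applied ad valorem rate: 20% + 15.6% = 35.6%.
Duty = €707,157.40 × 35.6% = €251,748.03.
Line 4 (8367.59.21, Erioria, 267 kg, €63,118.80):
Base rate for 8367.59.21 is €5.54/kg.
8367.59.21 has an FTA preferential rate, but origin Erioria is not Duristan; base rate stands.
Duty = 267 × €5.54 = €1,479.18.
Total = €39,784.96 + €62,288.39 + €251,748.03 + €1,479.18 = €355,300.56.

€355,300.56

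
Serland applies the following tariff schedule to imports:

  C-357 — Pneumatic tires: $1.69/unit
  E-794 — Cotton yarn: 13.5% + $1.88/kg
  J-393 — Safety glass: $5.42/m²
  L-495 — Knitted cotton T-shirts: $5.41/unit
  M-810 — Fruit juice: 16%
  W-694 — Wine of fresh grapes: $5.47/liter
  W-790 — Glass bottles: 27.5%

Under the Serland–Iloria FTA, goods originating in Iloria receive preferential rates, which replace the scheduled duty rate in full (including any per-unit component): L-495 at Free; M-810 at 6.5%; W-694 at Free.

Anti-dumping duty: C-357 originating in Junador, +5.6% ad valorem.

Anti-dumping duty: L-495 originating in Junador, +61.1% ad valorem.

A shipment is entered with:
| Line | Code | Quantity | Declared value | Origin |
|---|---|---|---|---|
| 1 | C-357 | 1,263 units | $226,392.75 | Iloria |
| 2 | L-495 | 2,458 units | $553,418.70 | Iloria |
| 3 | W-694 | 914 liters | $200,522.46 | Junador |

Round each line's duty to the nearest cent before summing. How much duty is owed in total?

Line 1 (C-357, Iloria, 1,263 units, $226,392.75):
Base rate for C-357 is $1.69/unit.
Origin Iloria is the FTA partner but C-357 is not on the preference list; base rate stands.
The additional-duty order on C-357 targets Junador, not Iloria; it does not apply.
Duty = 1,263 × $1.69 = $2,134.47.
Line 2 (L-495, Iloria, 2,458 units, $553,418.70):
Base rate for L-495 is $5.41/unit.
Origin Iloria qualifies under the Serland–Iloria agreement and L-495 is covered: preferential rate Free applies instead.
The additional-duty order on L-495 targets Junador, not Iloria; it does not apply.
Duty = $553,418.70 × 0% = $0.00.
Line 3 (W-694, Junador, 914 liters, $200,522.46):
Base rate for W-694 is $5.47/liter.
W-694 has an FTA preferential rate, but origin Junador is not Iloria; base rate stands.
Duty = 914 × $5.47 = $4,999.58.
Total = $2,134.47 + $0.00 + $4,999.58 = $7,134.05.

$7,134.05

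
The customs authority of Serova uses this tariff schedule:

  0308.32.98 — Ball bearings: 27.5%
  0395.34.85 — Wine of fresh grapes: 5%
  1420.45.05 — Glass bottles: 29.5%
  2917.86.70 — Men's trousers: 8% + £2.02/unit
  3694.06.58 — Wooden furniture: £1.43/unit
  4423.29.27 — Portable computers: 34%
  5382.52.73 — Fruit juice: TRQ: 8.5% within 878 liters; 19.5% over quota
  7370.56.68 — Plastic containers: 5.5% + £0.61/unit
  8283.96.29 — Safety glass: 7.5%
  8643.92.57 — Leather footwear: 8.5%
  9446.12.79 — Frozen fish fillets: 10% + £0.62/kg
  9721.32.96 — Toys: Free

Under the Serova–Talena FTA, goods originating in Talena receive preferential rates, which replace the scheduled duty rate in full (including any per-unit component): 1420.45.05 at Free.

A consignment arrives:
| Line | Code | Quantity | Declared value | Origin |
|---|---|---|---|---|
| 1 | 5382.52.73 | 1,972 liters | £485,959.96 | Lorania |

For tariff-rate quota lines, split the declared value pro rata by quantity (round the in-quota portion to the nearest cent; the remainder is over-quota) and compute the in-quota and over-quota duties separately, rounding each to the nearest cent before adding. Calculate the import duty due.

£70,961.98

Line 1 (5382.52.73, Lorania, 1,972 liters, £485,959.96):
Code 5382.52.73 is under a tariff-rate quota (threshold 878 liters). In-quota: 878 liters at 8.5%; over-quota: 1,094 liters at 19.5%.
Pro-rata value split: in-quota = £485,959.96 × 878/1,972 = £216,365.54; over-quota = £485,959.96 − £216,365.54 = £269,594.42.
In-quota duty = £216,365.54 × 8.5% = £18,391.07. Over-quota duty = £269,594.42 × 19.5% = £52,570.91.
Line duty = £18,391.07 + £52,570.91 = £70,961.98.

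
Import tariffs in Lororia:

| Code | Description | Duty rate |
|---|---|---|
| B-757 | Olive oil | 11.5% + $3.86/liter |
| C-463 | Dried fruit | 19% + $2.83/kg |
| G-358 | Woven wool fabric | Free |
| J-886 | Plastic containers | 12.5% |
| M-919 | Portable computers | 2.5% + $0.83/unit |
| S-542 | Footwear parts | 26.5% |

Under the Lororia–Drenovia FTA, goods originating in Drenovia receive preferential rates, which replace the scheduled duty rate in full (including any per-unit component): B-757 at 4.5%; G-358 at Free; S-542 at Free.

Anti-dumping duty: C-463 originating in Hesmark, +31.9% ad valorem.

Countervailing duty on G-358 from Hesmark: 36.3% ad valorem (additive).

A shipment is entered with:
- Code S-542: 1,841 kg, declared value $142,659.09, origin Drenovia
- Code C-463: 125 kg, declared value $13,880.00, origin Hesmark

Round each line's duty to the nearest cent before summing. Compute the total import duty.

Line 1 (S-542, Drenovia, 1,841 kg, $142,659.09):
Base rate for S-542 is 26.5%.
Origin Drenovia qualifies under the Lororia–Drenovia agreement and S-542 is covered: preferential rate Free applies instead.
Duty = $142,659.09 × 0% = $0.00.
Line 2 (C-463, Hesmark, 125 kg, $13,880.00):
Base rate for C-463 is 19% + $2.83/kg.
Additional duty on C-463 from Hesmark: +31.9%. Applied ad valorem rate: 19% + 31.9% = 50.9%.
Duty = $13,880.00 × 50.9% + 125 × $2.83 = $7,418.67.
Total = $0.00 + $7,418.67 = $7,418.67.

$7,418.67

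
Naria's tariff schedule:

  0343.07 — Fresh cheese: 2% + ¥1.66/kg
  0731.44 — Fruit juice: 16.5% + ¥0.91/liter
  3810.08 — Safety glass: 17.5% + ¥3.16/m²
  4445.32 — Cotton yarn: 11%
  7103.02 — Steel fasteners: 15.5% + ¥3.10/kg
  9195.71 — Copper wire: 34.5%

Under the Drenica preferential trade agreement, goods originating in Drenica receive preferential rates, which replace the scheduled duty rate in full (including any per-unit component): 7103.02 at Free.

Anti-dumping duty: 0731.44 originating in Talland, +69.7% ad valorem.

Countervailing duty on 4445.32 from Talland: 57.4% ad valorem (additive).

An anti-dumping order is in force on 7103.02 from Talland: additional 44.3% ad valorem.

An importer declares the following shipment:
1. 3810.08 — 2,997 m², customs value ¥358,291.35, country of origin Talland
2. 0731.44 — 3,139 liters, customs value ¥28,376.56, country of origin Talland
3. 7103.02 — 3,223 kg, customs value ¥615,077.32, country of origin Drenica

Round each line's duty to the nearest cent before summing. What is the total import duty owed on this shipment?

¥99,488.59

Line 1 (3810.08, Talland, 2,997 m², ¥358,291.35):
Base rate for 3810.08 is 17.5% + ¥3.16/m².
Duty = ¥358,291.35 × 17.5% + 2,997 × ¥3.16 = ¥72,171.51.
Line 2 (0731.44, Talland, 3,139 liters, ¥28,376.56):
Base rate for 0731.44 is 16.5% + ¥0.91/liter.
Additional duty on 0731.44 from Talland: +69.7%. Applied ad valorem rate: 16.5% + 69.7% = 86.2%.
Duty = ¥28,376.56 × 86.2% + 3,139 × ¥0.91 = ¥27,317.08.
Line 3 (7103.02, Drenica, 3,223 kg, ¥615,077.32):
Base rate for 7103.02 is 15.5% + ¥3.10/kg.
Origin Drenica qualifies under the Naria–Drenica agreement and 7103.02 is covered: preferential rate Free applies instead.
The additional-duty order on 7103.02 targets Talland, not Drenica; it does not apply.
Duty = ¥615,077.32 × 0% = ¥0.00.
Total = ¥72,171.51 + ¥27,317.08 + ¥0.00 = ¥99,488.59.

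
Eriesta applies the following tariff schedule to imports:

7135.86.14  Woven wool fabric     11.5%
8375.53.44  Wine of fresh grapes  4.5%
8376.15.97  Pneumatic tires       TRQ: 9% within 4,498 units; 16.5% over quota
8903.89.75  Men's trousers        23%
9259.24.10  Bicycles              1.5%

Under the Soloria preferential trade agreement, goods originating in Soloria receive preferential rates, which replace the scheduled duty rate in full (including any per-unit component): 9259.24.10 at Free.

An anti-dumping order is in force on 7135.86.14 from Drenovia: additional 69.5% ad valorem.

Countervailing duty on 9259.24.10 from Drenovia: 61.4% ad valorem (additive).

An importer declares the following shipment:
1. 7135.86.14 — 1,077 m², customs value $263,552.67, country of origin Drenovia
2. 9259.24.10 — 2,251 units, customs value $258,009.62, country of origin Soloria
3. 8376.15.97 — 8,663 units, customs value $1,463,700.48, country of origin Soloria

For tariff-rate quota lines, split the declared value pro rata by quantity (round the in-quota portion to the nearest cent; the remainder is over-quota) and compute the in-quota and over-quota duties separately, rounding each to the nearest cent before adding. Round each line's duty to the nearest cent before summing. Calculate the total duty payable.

$397,989.59

Line 1 (7135.86.14, Drenovia, 1,077 m², $263,552.67):
Base rate for 7135.86.14 is 11.5%.
Additional duty on 7135.86.14 from Drenovia: +69.5%. Applied ad valorem rate: 11.5% + 69.5% = 81%.
Duty = $263,552.67 × 81% = $213,477.66.
Line 2 (9259.24.10, Soloria, 2,251 units, $258,009.62):
Base rate for 9259.24.10 is 1.5%.
Origin Soloria qualifies under the Eriesta–Soloria agreement and 9259.24.10 is covered: preferential rate Free applies instead.
The additional-duty order on 9259.24.10 targets Drenovia, not Soloria; it does not apply.
Duty = $258,009.62 × 0% = $0.00.
Line 3 (8376.15.97, Soloria, 8,663 units, $1,463,700.48):
Code 8376.15.97 is under a tariff-rate quota (threshold 4,498 units). In-quota: 4,498 units at 9%; over-quota: 4,165 units at 16.5%.
Pro-rata value split: in-quota = $1,463,700.48 × 4,498/8,663 = $759,982.08; over-quota = $1,463,700.48 − $759,982.08 = $703,718.40.
In-quota duty = $759,982.08 × 9% = $68,398.39. Over-quota duty = $703,718.40 × 16.5% = $116,113.54.
Line duty = $68,398.39 + $116,113.54 = $184,511.93.
Total = $213,477.66 + $0.00 + $184,511.93 = $397,989.59.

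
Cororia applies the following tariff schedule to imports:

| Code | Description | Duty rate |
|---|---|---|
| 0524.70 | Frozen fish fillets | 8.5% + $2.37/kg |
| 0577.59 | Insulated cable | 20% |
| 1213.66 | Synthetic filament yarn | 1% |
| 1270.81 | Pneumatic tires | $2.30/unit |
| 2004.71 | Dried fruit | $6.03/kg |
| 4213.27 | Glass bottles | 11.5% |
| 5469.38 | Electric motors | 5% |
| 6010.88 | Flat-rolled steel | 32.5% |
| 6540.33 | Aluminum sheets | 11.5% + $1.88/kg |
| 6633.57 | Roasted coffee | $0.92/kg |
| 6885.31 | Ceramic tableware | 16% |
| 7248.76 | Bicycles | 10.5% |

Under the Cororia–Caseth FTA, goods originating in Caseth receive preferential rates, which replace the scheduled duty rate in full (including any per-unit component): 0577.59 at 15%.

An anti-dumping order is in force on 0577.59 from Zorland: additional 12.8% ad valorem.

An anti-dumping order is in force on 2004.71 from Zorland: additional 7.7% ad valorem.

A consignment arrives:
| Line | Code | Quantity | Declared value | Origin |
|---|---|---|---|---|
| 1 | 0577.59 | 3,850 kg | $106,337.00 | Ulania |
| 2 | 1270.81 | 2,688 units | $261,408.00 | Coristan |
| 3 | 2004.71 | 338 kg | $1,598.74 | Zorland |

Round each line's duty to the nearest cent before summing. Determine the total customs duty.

$29,611.04

Line 1 (0577.59, Ulania, 3,850 kg, $106,337.00):
Base rate for 0577.59 is 20%.
0577.59 has an FTA preferential rate, but origin Ulania is not Caseth; base rate stands.
The additional-duty order on 0577.59 targets Zorland, not Ulania; it does not apply.
Duty = $106,337.00 × 20% = $21,267.40.
Line 2 (1270.81, Coristan, 2,688 units, $261,408.00):
Base rate for 1270.81 is $2.30/unit.
Duty = 2,688 × $2.30 = $6,182.40.
Line 3 (2004.71, Zorland, 338 kg, $1,598.74):
Base rate for 2004.71 is $6.03/kg.
Additional duty on 2004.71 from Zorland: +7.7% ad valorem. Applied ad valorem rate = 7.7%.
Duty = $1,598.74 × 7.7% + 338 × $6.03 = $2,161.24.
Total = $21,267.40 + $6,182.40 + $2,161.24 = $29,611.04.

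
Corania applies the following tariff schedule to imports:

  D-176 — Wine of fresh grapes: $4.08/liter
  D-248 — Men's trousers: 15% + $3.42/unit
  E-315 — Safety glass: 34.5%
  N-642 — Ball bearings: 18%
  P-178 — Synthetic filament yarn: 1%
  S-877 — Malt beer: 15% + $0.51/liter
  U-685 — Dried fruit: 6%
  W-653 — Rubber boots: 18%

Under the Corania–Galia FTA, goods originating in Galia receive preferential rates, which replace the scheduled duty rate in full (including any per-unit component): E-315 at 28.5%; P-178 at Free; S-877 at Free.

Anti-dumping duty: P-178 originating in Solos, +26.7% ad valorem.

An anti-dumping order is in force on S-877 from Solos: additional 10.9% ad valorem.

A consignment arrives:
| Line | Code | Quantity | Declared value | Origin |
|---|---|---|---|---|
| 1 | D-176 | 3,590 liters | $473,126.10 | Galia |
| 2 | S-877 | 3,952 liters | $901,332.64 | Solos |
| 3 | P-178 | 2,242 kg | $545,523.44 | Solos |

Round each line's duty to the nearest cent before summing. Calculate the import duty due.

$401,217.86

Line 1 (D-176, Galia, 3,590 liters, $473,126.10):
Base rate for D-176 is $4.08/liter.
Origin Galia is the FTA partner but D-176 is not on the preference list; base rate stands.
Duty = 3,590 × $4.08 = $14,647.20.
Line 2 (S-877, Solos, 3,952 liters, $901,332.64):
Base rate for S-877 is 15% + $0.51/liter.
S-877 has an FTA preferential rate, but origin Solos is not Galia; base rate stands.
Additional duty on S-877 from Solos: +10.9%. Applied ad valorem rate: 15% + 10.9% = 25.9%.
Duty = $901,332.64 × 25.9% + 3,952 × $0.51 = $235,460.67.
Line 3 (P-178, Solos, 2,242 kg, $545,523.44):
Base rate for P-178 is 1%.
P-178 has an FTA preferential rate, but origin Solos is not Galia; base rate stands.
Additional duty on P-178 from Solos: +26.7%. Applied ad valorem rate: 1% + 26.7% = 27.7%.
Duty = $545,523.44 × 27.7% = $151,109.99.
Total = $14,647.20 + $235,460.67 + $151,109.99 = $401,217.86.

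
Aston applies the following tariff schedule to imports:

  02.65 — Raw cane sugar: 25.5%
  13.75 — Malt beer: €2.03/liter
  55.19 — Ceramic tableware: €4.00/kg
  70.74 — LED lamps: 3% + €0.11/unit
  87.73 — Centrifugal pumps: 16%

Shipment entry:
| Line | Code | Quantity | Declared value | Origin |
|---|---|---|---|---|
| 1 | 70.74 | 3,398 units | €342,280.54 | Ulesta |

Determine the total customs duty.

€10,642.20

Line 1 (70.74, Ulesta, 3,398 units, €342,280.54):
Base rate for 70.74 is 3% + €0.11/unit.
Duty = €342,280.54 × 3% + 3,398 × €0.11 = €10,642.20.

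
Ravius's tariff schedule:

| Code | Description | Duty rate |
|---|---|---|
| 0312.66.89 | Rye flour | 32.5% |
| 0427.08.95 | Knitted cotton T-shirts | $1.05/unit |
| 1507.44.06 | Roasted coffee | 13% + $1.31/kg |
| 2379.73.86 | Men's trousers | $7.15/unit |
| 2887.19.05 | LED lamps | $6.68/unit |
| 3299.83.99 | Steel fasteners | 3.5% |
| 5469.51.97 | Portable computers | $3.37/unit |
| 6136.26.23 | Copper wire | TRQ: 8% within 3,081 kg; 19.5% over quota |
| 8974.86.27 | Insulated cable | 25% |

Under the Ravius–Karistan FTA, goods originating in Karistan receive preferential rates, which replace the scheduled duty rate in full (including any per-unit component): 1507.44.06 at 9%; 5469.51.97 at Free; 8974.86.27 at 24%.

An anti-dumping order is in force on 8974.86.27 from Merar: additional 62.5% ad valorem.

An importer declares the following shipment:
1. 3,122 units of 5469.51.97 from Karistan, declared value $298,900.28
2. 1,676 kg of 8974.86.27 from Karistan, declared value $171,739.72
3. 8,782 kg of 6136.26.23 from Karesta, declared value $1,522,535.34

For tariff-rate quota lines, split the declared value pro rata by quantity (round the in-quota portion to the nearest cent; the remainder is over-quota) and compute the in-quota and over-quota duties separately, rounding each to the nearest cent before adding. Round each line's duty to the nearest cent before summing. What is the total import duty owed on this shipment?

$276,684.33

Line 1 (5469.51.97, Karistan, 3,122 units, $298,900.28):
Base rate for 5469.51.97 is $3.37/unit.
Origin Karistan qualifies under the Ravius–Karistan agreement and 5469.51.97 is covered: preferential rate Free applies instead.
Duty = $298,900.28 × 0% = $0.00.
Line 2 (8974.86.27, Karistan, 1,676 kg, $171,739.72):
Base rate for 8974.86.27 is 25%.
Origin Karistan qualifies under the Ravius–Karistan agreement and 8974.86.27 is covered: preferential rate 24% applies instead.
The additional-duty order on 8974.86.27 targets Merar, not Karistan; it does not apply.
Duty = $171,739.72 × 24% = $41,217.53.
Line 3 (6136.26.23, Karesta, 8,782 kg, $1,522,535.34):
Code 6136.26.23 is under a tariff-rate quota (threshold 3,081 kg). In-quota: 3,081 kg at 8%; over-quota: 5,701 kg at 19.5%.
Pro-rata value split: in-quota = $1,522,535.34 × 3,081/8,782 = $534,152.97; over-quota = $1,522,535.34 − $534,152.97 = $988,382.37.
In-quota duty = $534,152.97 × 8% = $42,732.24. Over-quota duty = $988,382.37 × 19.5% = $192,734.56.
Line duty = $42,732.24 + $192,734.56 = $235,466.80.
Total = $0.00 + $41,217.53 + $235,466.80 = $276,684.33.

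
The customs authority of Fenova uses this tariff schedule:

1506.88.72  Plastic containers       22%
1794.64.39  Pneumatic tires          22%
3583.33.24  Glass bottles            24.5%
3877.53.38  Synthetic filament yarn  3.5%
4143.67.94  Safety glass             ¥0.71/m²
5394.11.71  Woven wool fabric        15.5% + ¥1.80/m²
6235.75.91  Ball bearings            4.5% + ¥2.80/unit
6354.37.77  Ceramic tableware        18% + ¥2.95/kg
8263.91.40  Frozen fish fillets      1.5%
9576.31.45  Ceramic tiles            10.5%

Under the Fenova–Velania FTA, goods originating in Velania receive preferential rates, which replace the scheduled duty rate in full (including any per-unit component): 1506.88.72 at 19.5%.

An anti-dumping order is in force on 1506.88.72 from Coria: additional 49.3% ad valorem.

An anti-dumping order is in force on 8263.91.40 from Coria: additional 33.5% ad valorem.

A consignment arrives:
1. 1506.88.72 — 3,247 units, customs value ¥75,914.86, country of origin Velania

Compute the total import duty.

¥14,803.40

Line 1 (1506.88.72, Velania, 3,247 units, ¥75,914.86):
Base rate for 1506.88.72 is 22%.
Origin Velania qualifies under the Fenova–Velania agreement and 1506.88.72 is covered: preferential rate 19.5% applies instead.
The additional-duty order on 1506.88.72 targets Coria, not Velania; it does not apply.
Duty = ¥75,914.86 × 19.5% = ¥14,803.40.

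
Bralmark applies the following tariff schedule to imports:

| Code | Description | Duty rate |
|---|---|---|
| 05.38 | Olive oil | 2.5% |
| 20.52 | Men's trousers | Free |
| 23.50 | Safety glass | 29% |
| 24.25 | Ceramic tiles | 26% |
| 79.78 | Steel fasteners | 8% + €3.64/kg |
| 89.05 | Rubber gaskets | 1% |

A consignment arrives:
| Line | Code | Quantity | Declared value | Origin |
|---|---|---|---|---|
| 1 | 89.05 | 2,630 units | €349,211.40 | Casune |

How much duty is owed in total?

Line 1 (89.05, Casune, 2,630 units, €349,211.40):
Base rate for 89.05 is 1%.
Duty = €349,211.40 × 1% = €3,492.11.

€3,492.11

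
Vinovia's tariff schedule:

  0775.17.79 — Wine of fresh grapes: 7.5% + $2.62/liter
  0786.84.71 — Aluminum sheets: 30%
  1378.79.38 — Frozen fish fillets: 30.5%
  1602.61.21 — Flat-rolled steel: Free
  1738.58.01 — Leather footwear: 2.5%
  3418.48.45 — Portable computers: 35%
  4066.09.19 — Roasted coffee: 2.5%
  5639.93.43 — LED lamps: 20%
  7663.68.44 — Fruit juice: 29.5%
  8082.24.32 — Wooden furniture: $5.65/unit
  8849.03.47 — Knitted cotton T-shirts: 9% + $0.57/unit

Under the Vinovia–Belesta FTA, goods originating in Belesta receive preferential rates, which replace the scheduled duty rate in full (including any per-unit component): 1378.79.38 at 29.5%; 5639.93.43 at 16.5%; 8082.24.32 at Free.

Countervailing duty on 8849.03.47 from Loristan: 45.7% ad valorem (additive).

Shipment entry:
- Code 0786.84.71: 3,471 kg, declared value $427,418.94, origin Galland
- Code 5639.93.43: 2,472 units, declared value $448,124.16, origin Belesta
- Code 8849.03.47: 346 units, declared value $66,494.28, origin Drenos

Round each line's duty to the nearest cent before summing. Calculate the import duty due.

$208,347.88

Line 1 (0786.84.71, Galland, 3,471 kg, $427,418.94):
Base rate for 0786.84.71 is 30%.
Duty = $427,418.94 × 30% = $128,225.68.
Line 2 (5639.93.43, Belesta, 2,472 units, $448,124.16):
Base rate for 5639.93.43 is 20%.
Origin Belesta qualifies under the Vinovia–Belesta agreement and 5639.93.43 is covered: preferential rate 16.5% applies instead.
Duty = $448,124.16 × 16.5% = $73,940.49.
Line 3 (8849.03.47, Drenos, 346 units, $66,494.28):
Base rate for 8849.03.47 is 9% + $0.57/unit.
The additional-duty order on 8849.03.47 targets Loristan, not Drenos; it does not apply.
Duty = $66,494.28 × 9% + 346 × $0.57 = $6,181.71.
Total = $128,225.68 + $73,940.49 + $6,181.71 = $208,347.88.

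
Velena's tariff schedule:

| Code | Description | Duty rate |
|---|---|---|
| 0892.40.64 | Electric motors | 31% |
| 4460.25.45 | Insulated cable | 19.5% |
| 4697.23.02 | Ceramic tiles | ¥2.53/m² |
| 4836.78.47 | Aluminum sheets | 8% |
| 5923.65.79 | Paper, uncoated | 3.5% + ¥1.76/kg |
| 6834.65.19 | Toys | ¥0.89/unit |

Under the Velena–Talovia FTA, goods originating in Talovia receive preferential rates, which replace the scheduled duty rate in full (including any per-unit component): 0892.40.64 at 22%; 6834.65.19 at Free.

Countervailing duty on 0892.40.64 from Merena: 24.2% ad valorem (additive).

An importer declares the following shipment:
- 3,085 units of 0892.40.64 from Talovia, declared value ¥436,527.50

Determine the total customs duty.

¥96,036.05

Line 1 (0892.40.64, Talovia, 3,085 units, ¥436,527.50):
Base rate for 0892.40.64 is 31%.
Origin Talovia qualifies under the Velena–Talovia agreement and 0892.40.64 is covered: preferential rate 22% applies instead.
The additional-duty order on 0892.40.64 targets Merena, not Talovia; it does not apply.
Duty = ¥436,527.50 × 22% = ¥96,036.05.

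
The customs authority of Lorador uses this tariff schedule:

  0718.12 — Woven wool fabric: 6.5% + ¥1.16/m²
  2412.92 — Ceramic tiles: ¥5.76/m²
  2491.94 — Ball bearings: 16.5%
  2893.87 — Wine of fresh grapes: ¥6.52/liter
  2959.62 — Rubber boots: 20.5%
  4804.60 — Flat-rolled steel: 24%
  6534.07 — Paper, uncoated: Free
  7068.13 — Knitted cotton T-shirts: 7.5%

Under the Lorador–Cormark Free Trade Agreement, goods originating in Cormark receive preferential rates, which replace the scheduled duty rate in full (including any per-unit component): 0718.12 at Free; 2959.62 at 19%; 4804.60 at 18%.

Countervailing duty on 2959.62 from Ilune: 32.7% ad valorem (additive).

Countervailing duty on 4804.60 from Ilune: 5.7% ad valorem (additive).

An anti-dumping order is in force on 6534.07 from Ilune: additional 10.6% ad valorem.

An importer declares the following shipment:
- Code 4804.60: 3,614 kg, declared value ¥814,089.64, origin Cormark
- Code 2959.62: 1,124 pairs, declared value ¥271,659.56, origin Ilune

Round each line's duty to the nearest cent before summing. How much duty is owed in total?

¥291,059.03

Line 1 (4804.60, Cormark, 3,614 kg, ¥814,089.64):
Base rate for 4804.60 is 24%.
Origin Cormark qualifies under the Lorador–Cormark agreement and 4804.60 is covered: preferential rate 18% applies instead.
The additional-duty order on 4804.60 targets Ilune, not Cormark; it does not apply.
Duty = ¥814,089.64 × 18% = ¥146,536.14.
Line 2 (2959.62, Ilune, 1,124 pairs, ¥271,659.56):
Base rate for 2959.62 is 20.5%.
2959.62 has an FTA preferential rate, but origin Ilune is not Cormark; base rate stands.
Additional duty on 2959.62 from Ilune: +32.7%. Applied ad valorem rate: 20.5% + 32.7% = 53.2%.
Duty = ¥271,659.56 × 53.2% = ¥144,522.89.
Total = ¥146,536.14 + ¥144,522.89 = ¥291,059.03.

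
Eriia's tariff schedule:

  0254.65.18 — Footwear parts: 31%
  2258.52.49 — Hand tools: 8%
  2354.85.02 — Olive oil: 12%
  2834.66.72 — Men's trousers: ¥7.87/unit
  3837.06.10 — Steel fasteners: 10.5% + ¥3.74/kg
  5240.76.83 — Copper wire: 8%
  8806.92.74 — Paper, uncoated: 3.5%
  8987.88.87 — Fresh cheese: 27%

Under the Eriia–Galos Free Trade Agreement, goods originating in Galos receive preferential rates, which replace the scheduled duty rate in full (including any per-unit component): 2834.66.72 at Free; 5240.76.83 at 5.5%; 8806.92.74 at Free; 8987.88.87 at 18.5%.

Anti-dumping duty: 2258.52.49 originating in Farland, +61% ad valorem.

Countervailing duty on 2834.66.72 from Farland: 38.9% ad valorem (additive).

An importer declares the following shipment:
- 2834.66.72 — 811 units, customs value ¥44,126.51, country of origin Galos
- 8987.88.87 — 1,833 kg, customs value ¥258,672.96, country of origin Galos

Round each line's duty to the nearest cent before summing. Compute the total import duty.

¥47,854.50

Line 1 (2834.66.72, Galos, 811 units, ¥44,126.51):
Base rate for 2834.66.72 is ¥7.87/unit.
Origin Galos qualifies under the Eriia–Galos agreement and 2834.66.72 is covered: preferential rate Free applies instead.
The additional-duty order on 2834.66.72 targets Farland, not Galos; it does not apply.
Duty = ¥44,126.51 × 0% = ¥0.00.
Line 2 (8987.88.87, Galos, 1,833 kg, ¥258,672.96):
Base rate for 8987.88.87 is 27%.
Origin Galos qualifies under the Eriia–Galos agreement and 8987.88.87 is covered: preferential rate 18.5% applies instead.
Duty = ¥258,672.96 × 18.5% = ¥47,854.50.
Total = ¥0.00 + ¥47,854.50 = ¥47,854.50.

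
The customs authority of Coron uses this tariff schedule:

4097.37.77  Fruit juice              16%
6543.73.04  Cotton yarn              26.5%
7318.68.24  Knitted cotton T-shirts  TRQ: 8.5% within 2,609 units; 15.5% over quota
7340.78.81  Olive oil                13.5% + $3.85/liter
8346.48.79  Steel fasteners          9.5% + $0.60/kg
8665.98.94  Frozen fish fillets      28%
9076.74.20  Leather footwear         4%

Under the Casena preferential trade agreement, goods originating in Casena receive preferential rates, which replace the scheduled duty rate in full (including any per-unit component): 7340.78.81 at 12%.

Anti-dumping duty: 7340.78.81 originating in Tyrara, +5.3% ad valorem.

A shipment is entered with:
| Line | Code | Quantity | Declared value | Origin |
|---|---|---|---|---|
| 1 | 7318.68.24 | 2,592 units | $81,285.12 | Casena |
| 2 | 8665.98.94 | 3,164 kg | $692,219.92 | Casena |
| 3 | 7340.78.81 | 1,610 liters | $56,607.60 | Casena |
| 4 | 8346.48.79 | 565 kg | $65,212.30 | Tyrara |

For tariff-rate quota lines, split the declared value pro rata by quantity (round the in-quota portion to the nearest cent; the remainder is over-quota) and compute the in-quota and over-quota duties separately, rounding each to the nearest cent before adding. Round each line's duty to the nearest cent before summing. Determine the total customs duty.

$214,057.90

Line 1 (7318.68.24, Casena, 2,592 units, $81,285.12):
Code 7318.68.24 is under a tariff-rate quota (threshold 2,609 units). Quantity 2,592 units is within the quota, so the in-quota rate 8.5% applies to the full value.
Duty = $81,285.12 × 8.5% = $6,909.24.
Line 2 (8665.98.94, Casena, 3,164 kg, $692,219.92):
Base rate for 8665.98.94 is 28%.
Origin Casena is the FTA partner but 8665.98.94 is not on the preference list; base rate stands.
Duty = $692,219.92 × 28% = $193,821.58.
Line 3 (7340.78.81, Casena, 1,610 liters, $56,607.60):
Base rate for 7340.78.81 is 13.5% + $3.85/liter.
Origin Casena qualifies under the Coron–Casena agreement and 7340.78.81 is covered: preferential rate 12% applies instead.
The additional-duty order on 7340.78.81 targets Tyrara, not Casena; it does not apply.
Duty = $56,607.60 × 12% = $6,792.91.
Line 4 (8346.48.79, Tyrara, 565 kg, $65,212.30):
Base rate for 8346.48.79 is 9.5% + $0.60/kg.
Duty = $65,212.30 × 9.5% + 565 × $0.60 = $6,534.17.
Total = $6,909.24 + $193,821.58 + $6,792.91 + $6,534.17 = $214,057.90.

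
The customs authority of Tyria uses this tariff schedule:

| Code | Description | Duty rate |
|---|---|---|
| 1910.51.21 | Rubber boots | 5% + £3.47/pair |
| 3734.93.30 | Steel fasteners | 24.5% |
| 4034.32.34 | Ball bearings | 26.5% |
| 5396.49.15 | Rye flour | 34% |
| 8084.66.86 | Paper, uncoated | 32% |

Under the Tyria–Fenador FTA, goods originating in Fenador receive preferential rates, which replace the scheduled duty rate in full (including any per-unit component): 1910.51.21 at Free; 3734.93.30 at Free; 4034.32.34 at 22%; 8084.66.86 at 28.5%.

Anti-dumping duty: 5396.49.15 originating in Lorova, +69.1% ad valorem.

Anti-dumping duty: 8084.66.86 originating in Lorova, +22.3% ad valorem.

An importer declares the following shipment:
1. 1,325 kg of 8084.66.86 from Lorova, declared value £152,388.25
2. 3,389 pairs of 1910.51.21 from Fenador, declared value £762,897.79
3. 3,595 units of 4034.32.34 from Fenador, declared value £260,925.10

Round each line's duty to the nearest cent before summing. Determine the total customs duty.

Line 1 (8084.66.86, Lorova, 1,325 kg, £152,388.25):
Base rate for 8084.66.86 is 32%.
8084.66.86 has an FTA preferential rate, but origin Lorova is not Fenador; base rate stands.
Additional duty on 8084.66.86 from Lorova: +22.3%. Applied ad valorem rate: 32% + 22.3% = 54.3%.
Duty = £152,388.25 × 54.3% = £82,746.82.
Line 2 (1910.51.21, Fenador, 3,389 pairs, £762,897.79):
Base rate for 1910.51.21 is 5% + £3.47/pair.
Origin Fenador qualifies under the Tyria–Fenador agreement and 1910.51.21 is covered: preferential rate Free applies instead.
Duty = £762,897.79 × 0% = £0.00.
Line 3 (4034.32.34, Fenador, 3,595 units, £260,925.10):
Base rate for 4034.32.34 is 26.5%.
Origin Fenador qualifies under the Tyria–Fenador agreement and 4034.32.34 is covered: preferential rate 22% applies instead.
Duty = £260,925.10 × 22% = £57,403.52.
Total = £82,746.82 + £0.00 + £57,403.52 = £140,150.34.

£140,150.34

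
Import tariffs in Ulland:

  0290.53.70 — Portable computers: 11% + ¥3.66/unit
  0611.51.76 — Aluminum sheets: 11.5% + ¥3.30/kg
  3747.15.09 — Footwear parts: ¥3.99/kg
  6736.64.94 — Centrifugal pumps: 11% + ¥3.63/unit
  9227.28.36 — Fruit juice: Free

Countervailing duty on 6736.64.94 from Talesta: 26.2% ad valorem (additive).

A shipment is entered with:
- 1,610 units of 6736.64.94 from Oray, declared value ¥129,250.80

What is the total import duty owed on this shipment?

¥20,061.89

Line 1 (6736.64.94, Oray, 1,610 units, ¥129,250.80):
Base rate for 6736.64.94 is 11% + ¥3.63/unit.
The additional-duty order on 6736.64.94 targets Talesta, not Oray; it does not apply.
Duty = ¥129,250.80 × 11% + 1,610 × ¥3.63 = ¥20,061.89.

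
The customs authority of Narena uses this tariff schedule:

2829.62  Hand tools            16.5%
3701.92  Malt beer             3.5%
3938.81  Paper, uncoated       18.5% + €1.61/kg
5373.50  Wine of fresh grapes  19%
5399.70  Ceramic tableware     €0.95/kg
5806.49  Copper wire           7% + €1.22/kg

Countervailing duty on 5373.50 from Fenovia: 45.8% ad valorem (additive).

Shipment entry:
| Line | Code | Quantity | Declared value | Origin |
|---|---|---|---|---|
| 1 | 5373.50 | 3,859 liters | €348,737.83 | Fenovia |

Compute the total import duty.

Line 1 (5373.50, Fenovia, 3,859 liters, €348,737.83):
Base rate for 5373.50 is 19%.
Additional duty on 5373.50 from Fenovia: +45.8%. Applied ad valorem rate: 19% + 45.8% = 64.8%.
Duty = €348,737.83 × 64.8% = €225,982.11.

€225,982.11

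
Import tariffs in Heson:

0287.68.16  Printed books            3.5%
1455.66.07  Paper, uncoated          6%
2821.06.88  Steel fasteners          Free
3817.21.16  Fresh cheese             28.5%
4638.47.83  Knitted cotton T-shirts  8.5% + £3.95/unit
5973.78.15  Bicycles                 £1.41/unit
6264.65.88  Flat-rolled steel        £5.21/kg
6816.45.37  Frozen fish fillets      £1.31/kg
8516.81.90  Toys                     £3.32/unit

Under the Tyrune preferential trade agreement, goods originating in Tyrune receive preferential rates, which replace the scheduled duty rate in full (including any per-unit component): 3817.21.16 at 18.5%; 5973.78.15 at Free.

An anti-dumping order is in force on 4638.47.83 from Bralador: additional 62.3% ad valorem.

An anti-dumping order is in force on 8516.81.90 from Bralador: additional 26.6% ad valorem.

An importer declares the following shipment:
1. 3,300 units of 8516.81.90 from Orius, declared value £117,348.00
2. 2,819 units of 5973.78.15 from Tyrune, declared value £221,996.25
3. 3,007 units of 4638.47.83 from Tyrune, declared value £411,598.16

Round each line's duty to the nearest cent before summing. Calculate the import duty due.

£57,819.49

Line 1 (8516.81.90, Orius, 3,300 units, £117,348.00):
Base rate for 8516.81.90 is £3.32/unit.
The additional-duty order on 8516.81.90 targets Bralador, not Orius; it does not apply.
Duty = 3,300 × £3.32 = £10,956.00.
Line 2 (5973.78.15, Tyrune, 2,819 units, £221,996.25):
Base rate for 5973.78.15 is £1.41/unit.
Origin Tyrune qualifies under the Heson–Tyrune agreement and 5973.78.15 is covered: preferential rate Free applies instead.
Duty = £221,996.25 × 0% = £0.00.
Line 3 (4638.47.83, Tyrune, 3,007 units, £411,598.16):
Base rate for 4638.47.83 is 8.5% + £3.95/unit.
Origin Tyrune is the FTA partner but 4638.47.83 is not on the preference list; base rate stands.
The additional-duty order on 4638.47.83 targets Bralador, not Tyrune; it does not apply.
Duty = £411,598.16 × 8.5% + 3,007 × £3.95 = £46,863.49.
Total = £10,956.00 + £0.00 + £46,863.49 = £57,819.49.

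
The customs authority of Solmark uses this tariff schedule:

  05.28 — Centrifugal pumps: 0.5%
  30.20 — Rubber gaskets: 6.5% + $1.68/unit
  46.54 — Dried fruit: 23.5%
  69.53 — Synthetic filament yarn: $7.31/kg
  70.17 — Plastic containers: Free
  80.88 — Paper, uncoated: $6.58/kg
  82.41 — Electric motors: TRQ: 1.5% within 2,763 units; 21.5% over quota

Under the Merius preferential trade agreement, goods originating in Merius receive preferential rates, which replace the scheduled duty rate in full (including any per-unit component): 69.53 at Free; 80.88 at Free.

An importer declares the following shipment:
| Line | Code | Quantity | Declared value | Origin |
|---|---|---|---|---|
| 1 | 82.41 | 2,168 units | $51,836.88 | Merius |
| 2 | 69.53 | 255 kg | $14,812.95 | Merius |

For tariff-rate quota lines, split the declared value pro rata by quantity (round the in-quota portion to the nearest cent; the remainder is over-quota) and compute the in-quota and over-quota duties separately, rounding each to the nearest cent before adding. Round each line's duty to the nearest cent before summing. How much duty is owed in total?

$777.55

Line 1 (82.41, Merius, 2,168 units, $51,836.88):
Code 82.41 is under a tariff-rate quota (threshold 2,763 units). Quantity 2,168 units is within the quota, so the in-quota rate 1.5% applies to the full value.
Duty = $51,836.88 × 1.5% = $777.55.
Line 2 (69.53, Merius, 255 kg, $14,812.95):
Base rate for 69.53 is $7.31/kg.
Origin Merius qualifies under the Solmark–Merius agreement and 69.53 is covered: preferential rate Free applies instead.
Duty = $14,812.95 × 0% = $0.00.
Total = $777.55 + $0.00 = $777.55.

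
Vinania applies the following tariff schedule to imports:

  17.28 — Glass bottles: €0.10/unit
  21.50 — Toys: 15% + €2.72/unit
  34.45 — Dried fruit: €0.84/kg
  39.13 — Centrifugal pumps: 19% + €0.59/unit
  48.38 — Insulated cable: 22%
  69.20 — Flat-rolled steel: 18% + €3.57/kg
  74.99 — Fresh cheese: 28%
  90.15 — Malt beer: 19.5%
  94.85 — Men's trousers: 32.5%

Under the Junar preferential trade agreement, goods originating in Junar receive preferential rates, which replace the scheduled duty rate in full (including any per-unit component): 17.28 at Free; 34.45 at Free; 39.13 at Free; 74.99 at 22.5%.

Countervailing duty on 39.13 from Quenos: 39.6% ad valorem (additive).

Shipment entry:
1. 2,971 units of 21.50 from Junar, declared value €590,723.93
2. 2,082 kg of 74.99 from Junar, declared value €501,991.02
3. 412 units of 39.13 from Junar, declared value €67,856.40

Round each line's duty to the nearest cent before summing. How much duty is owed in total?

Line 1 (21.50, Junar, 2,971 units, €590,723.93):
Base rate for 21.50 is 15% + €2.72/unit.
Origin Junar is the FTA partner but 21.50 is not on the preference list; base rate stands.
Duty = €590,723.93 × 15% + 2,971 × €2.72 = €96,689.71.
Line 2 (74.99, Junar, 2,082 kg, €501,991.02):
Base rate for 74.99 is 28%.
Origin Junar qualifies under the Vinania–Junar agreement and 74.99 is covered: preferential rate 22.5% applies instead.
Duty = €501,991.02 × 22.5% = €112,947.98.
Line 3 (39.13, Junar, 412 units, €67,856.40):
Base rate for 39.13 is 19% + €0.59/unit.
Origin Junar qualifies under the Vinania–Junar agreement and 39.13 is covered: preferential rate Free applies instead.
The additional-duty order on 39.13 targets Quenos, not Junar; it does not apply.
Duty = €67,856.40 × 0% = €0.00.
Total = €96,689.71 + €112,947.98 + €0.00 = €209,637.69.

€209,637.69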